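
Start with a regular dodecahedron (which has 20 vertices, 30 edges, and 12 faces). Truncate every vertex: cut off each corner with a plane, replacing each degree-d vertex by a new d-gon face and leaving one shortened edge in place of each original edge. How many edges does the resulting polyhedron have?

Truncation replaces each original edge-end by a new vertex, so V′ = 2E = 60.
Each original edge survives, and each old vertex of degree d contributes d new edges; summing degrees gives Σd = 2E, so E′ = E + 2E = 3E = 90.
Each original face survives and each original vertex becomes one new face: F′ = F + V = 32.

90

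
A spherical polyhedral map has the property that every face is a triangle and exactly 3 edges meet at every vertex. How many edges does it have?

Each face has 3 edges and each edge borders two faces, so 2E = 3F.
Each vertex has degree 3, so 3V = 2E and hence V = 3F/3.
Euler: V − E + F = 2 ⇒ (3F/3) − (3F/2) + F = 2.
Multiply by 6: (6 − 9 + 6)F = 12, i.e. 3F = 12.
So F = 4, E = 3·4/2 = 6, V = 3·4/3 = 4.

6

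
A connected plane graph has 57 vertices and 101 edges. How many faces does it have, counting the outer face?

46

Euler's formula for a connected plane graph: V − E + F = 2, so F = 2 − 57 + 101 = 46.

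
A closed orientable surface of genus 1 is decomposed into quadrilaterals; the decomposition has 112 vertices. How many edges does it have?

χ = 2 − 2·1 = 0, and every face is a square so 4F = 2E.
V − E + F = 0 with E = 4F/2 gives 112 − (4/2 − 1)·F = 0, so F = 112 and E = 224.

224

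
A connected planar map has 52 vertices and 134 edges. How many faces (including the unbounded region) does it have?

Euler's formula for a connected plane graph: V − E + F = 2, so F = 2 − 52 + 134 = 84.

84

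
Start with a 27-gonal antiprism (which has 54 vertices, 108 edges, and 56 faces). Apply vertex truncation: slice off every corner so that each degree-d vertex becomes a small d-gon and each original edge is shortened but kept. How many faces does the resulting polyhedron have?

110

Truncation replaces each original edge-end by a new vertex, so V′ = 2E = 216.
Each original edge survives, and each old vertex of degree d contributes d new edges; summing degrees gives Σd = 2E, so E′ = E + 2E = 3E = 324.
Each original face survives and each original vertex becomes one new face: F′ = F + V = 110.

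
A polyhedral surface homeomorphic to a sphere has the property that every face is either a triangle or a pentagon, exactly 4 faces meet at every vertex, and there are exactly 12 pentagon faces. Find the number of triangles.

Let x be the number of triangles; then F = 12 + x.
Edge–face incidences: 2E = 5·12 + 3·x = 60 + 3x.
Every vertex has degree 4, so 4V = 2E.
Euler: V − E + F = 2 ⇒ (2E)/4 − E + (12 + x) = 2.
Multiply by 8: 2·(2E) − 4·(2E) + 8·(12 + x) = 16, i.e. 96 + 8x − 2·(60 + 3x) = 16.
Collecting terms: 2x − 24 = 16, so 2x = 40, so x = 20.
Then 2E = 60 + 3·20 = 120, so E = 60, V = 2E/4 = 30, F = 12 + 20 = 32.

20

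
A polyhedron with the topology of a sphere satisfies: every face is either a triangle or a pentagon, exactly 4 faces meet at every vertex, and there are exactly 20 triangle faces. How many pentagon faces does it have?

12

Let x be the number of pentagons; then F = 20 + x.
Edge–face incidences: 2E = 3·20 + 5·x = 60 + 5x.
Every vertex has degree 4, so 4V = 2E.
Euler: V − E + F = 2 ⇒ (2E)/4 − E + (20 + x) = 2.
Multiply by 8: 2·(2E) − 4·(2E) + 8·(20 + x) = 16, i.e. 160 + 8x − 2·(60 + 5x) = 16.
Collecting terms: −2x + 40 = 16, so −2x = −24, so x = 12.
Then 2E = 60 + 5·12 = 120, so E = 60, V = 2E/4 = 30, F = 20 + 12 = 32.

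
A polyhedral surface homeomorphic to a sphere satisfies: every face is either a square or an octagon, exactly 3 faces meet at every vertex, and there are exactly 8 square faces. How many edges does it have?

24

Let x be the number of octagons; then F = 8 + x.
Edge–face incidences: 2E = 4·8 + 8·x = 32 + 8x.
Every vertex has degree 3, so 3V = 2E.
Euler: V − E + F = 2 ⇒ (2E)/3 − E + (8 + x) = 2.
Multiply by 6: 2·(2E) − 3·(2E) + 6·(8 + x) = 12, i.e. 48 + 6x − (32 + 8x) = 12.
Collecting terms: −2x + 16 = 12, so −2x = −4, so x = 2.
Then 2E = 32 + 8·2 = 48, so E = 24, V = 2E/3 = 16, F = 8 + 2 = 10.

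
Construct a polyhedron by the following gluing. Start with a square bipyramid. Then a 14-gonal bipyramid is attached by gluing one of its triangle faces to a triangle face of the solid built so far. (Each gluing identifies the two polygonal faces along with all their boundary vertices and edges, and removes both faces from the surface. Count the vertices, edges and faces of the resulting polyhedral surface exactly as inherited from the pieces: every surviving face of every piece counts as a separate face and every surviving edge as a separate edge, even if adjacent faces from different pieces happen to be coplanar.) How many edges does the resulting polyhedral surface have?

A square bipyramid: V=6, E=12, F=8.
Attach a 14-gonal bipyramid (V=16, E=42, F=28) along a 3-gon: merge 3 vertices and 3 edges, delete both glued faces → V=19, E=51, F=34.
Check: V − E + F = 19 − 51 + 34 = 2.

51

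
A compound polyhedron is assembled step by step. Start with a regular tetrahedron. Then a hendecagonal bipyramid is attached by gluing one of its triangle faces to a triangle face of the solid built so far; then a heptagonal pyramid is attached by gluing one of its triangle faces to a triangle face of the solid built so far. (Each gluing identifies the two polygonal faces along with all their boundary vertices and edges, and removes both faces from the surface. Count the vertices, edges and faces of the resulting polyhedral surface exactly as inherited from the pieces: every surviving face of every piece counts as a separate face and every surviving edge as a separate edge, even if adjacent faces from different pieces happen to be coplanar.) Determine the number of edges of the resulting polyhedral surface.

A regular tetrahedron: V=4, E=6, F=4.
Attach a hendecagonal bipyramid (V=13, E=33, F=22) along a 3-gon: merge 3 vertices and 3 edges, delete both glued faces → V=14, E=36, F=24.
Attach a heptagonal pyramid (V=8, E=14, F=8) along a 3-gon: merge 3 vertices and 3 edges, delete both glued faces → V=19, E=47, F=30.
Check: V − E + F = 19 − 47 + 30 = 2.

47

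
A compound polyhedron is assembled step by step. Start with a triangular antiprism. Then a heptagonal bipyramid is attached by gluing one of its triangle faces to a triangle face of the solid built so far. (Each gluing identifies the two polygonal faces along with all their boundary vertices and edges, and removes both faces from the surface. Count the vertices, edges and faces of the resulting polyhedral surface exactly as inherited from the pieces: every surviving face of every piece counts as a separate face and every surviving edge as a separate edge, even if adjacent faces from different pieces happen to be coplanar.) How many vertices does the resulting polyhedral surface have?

12

A triangular antiprism: V=6, E=12, F=8.
Attach a heptagonal bipyramid (V=9, E=21, F=14) along a 3-gon: merge 3 vertices and 3 edges, delete both glued faces → V=12, E=30, F=20.
Check: V − E + F = 12 − 30 + 20 = 2.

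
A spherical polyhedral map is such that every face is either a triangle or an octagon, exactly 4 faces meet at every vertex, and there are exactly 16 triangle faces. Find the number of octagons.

2

Let x be the number of octagons; then F = 16 + x.
Edge–face incidences: 2E = 3·16 + 8·x = 48 + 8x.
Every vertex has degree 4, so 4V = 2E.
Euler: V − E + F = 2 ⇒ (2E)/4 − E + (16 + x) = 2.
Multiply by 8: 2·(2E) − 4·(2E) + 8·(16 + x) = 16, i.e. 128 + 8x − 2·(48 + 8x) = 16.
Collecting terms: −8x + 32 = 16, so −8x = −16, so x = 2.
Then 2E = 48 + 8·2 = 64, so E = 32, V = 2E/4 = 16, F = 16 + 2 = 18.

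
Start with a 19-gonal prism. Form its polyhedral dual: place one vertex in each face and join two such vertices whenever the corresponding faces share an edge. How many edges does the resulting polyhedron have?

57

The base solid has V = 38, E = 57, F = 21.
The dual swaps V and F and preserves E: V′ = F = 21, E′ = E = 57, F′ = V = 38.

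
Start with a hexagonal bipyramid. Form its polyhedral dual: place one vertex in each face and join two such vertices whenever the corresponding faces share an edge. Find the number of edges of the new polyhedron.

The base solid has V = 8, E = 18, F = 12.
The dual swaps V and F and preserves E: V′ = F = 12, E′ = E = 18, F′ = V = 8.

18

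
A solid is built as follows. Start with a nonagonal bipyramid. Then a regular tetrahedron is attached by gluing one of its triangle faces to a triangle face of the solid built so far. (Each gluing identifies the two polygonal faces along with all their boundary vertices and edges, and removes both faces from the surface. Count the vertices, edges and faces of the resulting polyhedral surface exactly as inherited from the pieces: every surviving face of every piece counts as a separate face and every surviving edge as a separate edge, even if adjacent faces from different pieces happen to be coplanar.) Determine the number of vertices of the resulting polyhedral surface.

12

A nonagonal bipyramid: V=11, E=27, F=18.
Attach a regular tetrahedron (V=4, E=6, F=4) along a 3-gon: merge 3 vertices and 3 edges, delete both glued faces → V=12, E=30, F=20.
Check: V − E + F = 12 − 30 + 20 = 2.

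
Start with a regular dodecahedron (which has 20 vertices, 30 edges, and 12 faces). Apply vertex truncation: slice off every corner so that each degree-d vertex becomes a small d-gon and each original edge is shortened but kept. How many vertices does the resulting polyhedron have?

Truncation replaces each original edge-end by a new vertex, so V′ = 2E = 60.
Each original edge survives, and each old vertex of degree d contributes d new edges; summing degrees gives Σd = 2E, so E′ = E + 2E = 3E = 90.
Each original face survives and each original vertex becomes one new face: F′ = F + V = 32.

60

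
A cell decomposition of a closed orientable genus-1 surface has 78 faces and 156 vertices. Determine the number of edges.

234

For a closed orientable surface of genus 1, χ = 2 − 2·1 = 0.
E = V + F − (0) = 156 + 78 − (0) = 234.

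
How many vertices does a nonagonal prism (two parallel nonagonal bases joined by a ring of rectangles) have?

18

A prism on an n-gon has two n-gon bases and n rectangular sides: V = 2·9 = 18, E = 3·9 = 27, F = 9 + 2 = 11.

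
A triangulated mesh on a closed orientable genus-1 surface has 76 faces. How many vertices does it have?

38

χ = 2 − 2·1 = 0, and every face is a triangle so 3F = 2E.
E = 3·76/2 = 114. Then V = 0 + E − F = 0 + 114 − 76 = 38.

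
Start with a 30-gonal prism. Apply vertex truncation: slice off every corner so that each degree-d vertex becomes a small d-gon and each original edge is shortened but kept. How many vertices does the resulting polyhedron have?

The base solid has V = 60, E = 90, F = 32.
Truncation replaces each original edge-end by a new vertex, so V′ = 2E = 180.
Each original edge survives, and each old vertex of degree d contributes d new edges; summing degrees gives Σd = 2E, so E′ = E + 2E = 3E = 270.
Each original face survives and each original vertex becomes one new face: F′ = F + V = 92.

180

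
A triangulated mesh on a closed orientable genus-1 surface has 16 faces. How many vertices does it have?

χ = 2 − 2·1 = 0, and every face is a triangle so 3F = 2E.
E = 3·16/2 = 24. Then V = 0 + E − F = 0 + 24 − 16 = 8.

8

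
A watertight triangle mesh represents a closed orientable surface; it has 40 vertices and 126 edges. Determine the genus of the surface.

2

Every face is a triangle and each edge borders two faces, so 3F = 2·126, giving F = 84.
χ = V − E + F = 40 − 126 + 84 = -2.
For a closed orientable surface χ = 2 − 2g, so g = (2 − (-2))/2 = 2.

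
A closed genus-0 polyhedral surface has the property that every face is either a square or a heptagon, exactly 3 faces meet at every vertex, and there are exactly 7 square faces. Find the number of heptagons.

2

Let x be the number of heptagons; then F = 7 + x.
Edge–face incidences: 2E = 4·7 + 7·x = 28 + 7x.
Every vertex has degree 3, so 3V = 2E.
Euler: V − E + F = 2 ⇒ (2E)/3 − E + (7 + x) = 2.
Multiply by 6: 2·(2E) − 3·(2E) + 6·(7 + x) = 12, i.e. 42 + 6x − (28 + 7x) = 12.
Collecting terms: −x + 14 = 12, so −x = −2, so x = 2.
Then 2E = 28 + 7·2 = 42, so E = 21, V = 2E/3 = 14, F = 7 + 2 = 9.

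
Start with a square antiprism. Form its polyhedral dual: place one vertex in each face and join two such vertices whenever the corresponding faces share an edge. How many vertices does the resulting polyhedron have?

10

The base solid has V = 8, E = 16, F = 10.
The dual swaps V and F and preserves E: V′ = F = 10, E′ = E = 16, F′ = V = 8.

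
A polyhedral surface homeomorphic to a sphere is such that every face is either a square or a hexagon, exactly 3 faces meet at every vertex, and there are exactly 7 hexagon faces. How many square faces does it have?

Let x be the number of squares; then F = 7 + x.
Edge–face incidences: 2E = 6·7 + 4·x = 42 + 4x.
Every vertex has degree 3, so 3V = 2E.
Euler: V − E + F = 2 ⇒ (2E)/3 − E + (7 + x) = 2.
Multiply by 6: 2·(2E) − 3·(2E) + 6·(7 + x) = 12, i.e. 42 + 6x − (42 + 4x) = 12.
Collecting terms: 2x = 12, so x = 6.
Then 2E = 42 + 4·6 = 66, so E = 33, V = 2E/3 = 22, F = 7 + 6 = 13.

6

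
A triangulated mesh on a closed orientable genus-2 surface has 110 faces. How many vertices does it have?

53

χ = 2 − 2·2 = -2, and every face is a triangle so 3F = 2E.
E = 3·110/2 = 165. Then V = -2 + E − F = -2 + 165 − 110 = 53.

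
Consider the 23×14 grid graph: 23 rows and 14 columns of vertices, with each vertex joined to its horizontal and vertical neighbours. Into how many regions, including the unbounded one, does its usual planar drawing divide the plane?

287

The grid has V = 23·14 = 322 vertices and E = 23·13 + 14·22 = 607 edges.
F = 2 − V + E = 2 − 322 + 607 = 287.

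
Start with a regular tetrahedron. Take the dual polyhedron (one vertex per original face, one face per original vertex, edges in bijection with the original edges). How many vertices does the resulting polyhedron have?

The base solid has V = 4, E = 6, F = 4.
The dual swaps V and F and preserves E: V′ = F = 4, E′ = E = 6, F′ = V = 4.

4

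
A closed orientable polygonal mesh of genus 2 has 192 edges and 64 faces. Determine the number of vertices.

126

For a closed orientable surface of genus 2, χ = 2 − 2·2 = -2.
V = -2 + E − F = -2 + 192 − 64 = 126.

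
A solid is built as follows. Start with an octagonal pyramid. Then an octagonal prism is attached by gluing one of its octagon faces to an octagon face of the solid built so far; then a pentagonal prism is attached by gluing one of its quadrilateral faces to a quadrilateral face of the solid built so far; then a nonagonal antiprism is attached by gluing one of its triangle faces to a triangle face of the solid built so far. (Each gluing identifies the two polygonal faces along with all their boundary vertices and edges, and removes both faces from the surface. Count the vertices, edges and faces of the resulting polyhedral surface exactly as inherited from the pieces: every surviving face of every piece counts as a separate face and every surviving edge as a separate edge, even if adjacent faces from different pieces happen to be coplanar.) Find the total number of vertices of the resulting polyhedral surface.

An octagonal pyramid: V=9, E=16, F=9.
Attach an octagonal prism (V=16, E=24, F=10) along an 8-gon: merge 8 vertices and 8 edges, delete both glued faces → V=17, E=32, F=17.
Attach a pentagonal prism (V=10, E=15, F=7) along a 4-gon: merge 4 vertices and 4 edges, delete both glued faces → V=23, E=43, F=22.
Attach a nonagonal antiprism (V=18, E=36, F=20) along a 3-gon: merge 3 vertices and 3 edges, delete both glued faces → V=38, E=76, F=40.
Check: V − E + F = 38 − 76 + 40 = 2.

38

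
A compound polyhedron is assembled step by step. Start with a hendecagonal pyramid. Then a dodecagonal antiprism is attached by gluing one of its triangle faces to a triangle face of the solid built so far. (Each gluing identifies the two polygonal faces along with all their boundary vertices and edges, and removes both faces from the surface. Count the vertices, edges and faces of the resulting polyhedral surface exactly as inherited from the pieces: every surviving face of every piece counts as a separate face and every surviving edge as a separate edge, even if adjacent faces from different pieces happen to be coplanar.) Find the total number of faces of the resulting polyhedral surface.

A hendecagonal pyramid: V=12, E=22, F=12.
Attach a dodecagonal antiprism (V=24, E=48, F=26) along a 3-gon: merge 3 vertices and 3 edges, delete both glued faces → V=33, E=67, F=36.
Check: V − E + F = 33 − 67 + 36 = 2.

36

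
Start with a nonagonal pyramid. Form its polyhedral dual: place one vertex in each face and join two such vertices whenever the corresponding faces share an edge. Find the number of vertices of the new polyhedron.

10

The base solid has V = 10, E = 18, F = 10.
The dual swaps V and F and preserves E: V′ = F = 10, E′ = E = 18, F′ = V = 10.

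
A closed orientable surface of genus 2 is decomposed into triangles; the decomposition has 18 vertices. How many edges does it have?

χ = 2 − 2·2 = -2, and every face is a triangle so 3F = 2E.
V − E + F = -2 with E = 3F/2 gives 18 − (3/2 − 1)·F = -2, so F = 40 and E = 60.

60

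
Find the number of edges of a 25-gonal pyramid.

50

A pyramid on an n-gon base has one n-gon and n triangles: V = 25 + 1 = 26, E = 2·25 = 50, F = 25 + 1 = 26.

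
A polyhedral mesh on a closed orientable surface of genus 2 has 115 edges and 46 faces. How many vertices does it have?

For a closed orientable surface of genus 2, χ = 2 − 2·2 = -2.
V = -2 + E − F = -2 + 115 − 46 = 67.

67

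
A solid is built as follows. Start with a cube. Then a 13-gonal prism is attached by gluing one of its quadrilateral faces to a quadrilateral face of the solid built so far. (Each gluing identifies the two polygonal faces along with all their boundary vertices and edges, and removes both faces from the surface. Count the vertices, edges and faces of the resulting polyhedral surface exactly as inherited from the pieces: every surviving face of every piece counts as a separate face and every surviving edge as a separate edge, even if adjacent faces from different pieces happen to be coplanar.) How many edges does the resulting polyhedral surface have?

A cube: V=8, E=12, F=6.
Attach a 13-gonal prism (V=26, E=39, F=15) along a 4-gon: merge 4 vertices and 4 edges, delete both glued faces → V=30, E=47, F=19.
Check: V − E + F = 30 − 47 + 19 = 2.

47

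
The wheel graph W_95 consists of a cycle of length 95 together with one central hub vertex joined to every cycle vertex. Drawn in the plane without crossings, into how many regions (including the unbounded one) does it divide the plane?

W_95 has V = 95 + 1 = 96 vertices and E = 2·95 = 190 edges.
By Euler's formula F = 2 − V + E = 2 − 96 + 190 = 96.

96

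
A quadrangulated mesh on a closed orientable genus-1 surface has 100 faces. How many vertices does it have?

χ = 2 − 2·1 = 0, and every face is a square so 4F = 2E.
E = 4·100/2 = 200. Then V = 0 + E − F = 0 + 200 − 100 = 100.

100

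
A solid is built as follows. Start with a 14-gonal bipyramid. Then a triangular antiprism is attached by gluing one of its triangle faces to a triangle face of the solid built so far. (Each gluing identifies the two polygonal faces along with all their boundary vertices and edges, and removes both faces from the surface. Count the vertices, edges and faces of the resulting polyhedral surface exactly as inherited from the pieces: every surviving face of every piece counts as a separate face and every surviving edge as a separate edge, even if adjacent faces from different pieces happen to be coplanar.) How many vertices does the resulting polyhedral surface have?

19

A 14-gonal bipyramid: V=16, E=42, F=28.
Attach a triangular antiprism (V=6, E=12, F=8) along a 3-gon: merge 3 vertices and 3 edges, delete both glued faces → V=19, E=51, F=34.
Check: V − E + F = 19 − 51 + 34 = 2.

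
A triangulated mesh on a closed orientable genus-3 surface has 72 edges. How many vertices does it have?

χ = 2 − 2·3 = -4, and every face is a triangle so 3F = 2E.
F = 2E/3 = 48. Then V = -4 + E − F = -4 + 72 − 48 = 20.

20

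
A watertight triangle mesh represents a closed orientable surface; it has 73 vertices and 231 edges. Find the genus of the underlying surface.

Every face is a triangle and each edge borders two faces, so 3F = 2·231, giving F = 154.
χ = V − E + F = 73 − 231 + 154 = -4.
For a closed orientable surface χ = 2 − 2g, so g = (2 − (-4))/2 = 3.

3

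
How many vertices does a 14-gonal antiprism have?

28

An antiprism on an n-gon has two n-gon caps and 2n triangles: V = 2·14 = 28, E = 4·14 = 56, F = 2·14 + 2 = 30.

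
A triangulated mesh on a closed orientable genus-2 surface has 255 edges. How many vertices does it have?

83

χ = 2 − 2·2 = -2, and every face is a triangle so 3F = 2E.
F = 2E/3 = 170. Then V = -2 + E − F = -2 + 255 − 170 = 83.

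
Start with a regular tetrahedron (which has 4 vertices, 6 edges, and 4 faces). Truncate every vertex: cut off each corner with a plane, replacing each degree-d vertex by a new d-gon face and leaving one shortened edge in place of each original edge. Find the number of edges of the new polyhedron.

Truncation replaces each original edge-end by a new vertex, so V′ = 2E = 12.
Each original edge survives, and each old vertex of degree d contributes d new edges; summing degrees gives Σd = 2E, so E′ = E + 2E = 3E = 18.
Each original face survives and each original vertex becomes one new face: F′ = F + V = 8.

18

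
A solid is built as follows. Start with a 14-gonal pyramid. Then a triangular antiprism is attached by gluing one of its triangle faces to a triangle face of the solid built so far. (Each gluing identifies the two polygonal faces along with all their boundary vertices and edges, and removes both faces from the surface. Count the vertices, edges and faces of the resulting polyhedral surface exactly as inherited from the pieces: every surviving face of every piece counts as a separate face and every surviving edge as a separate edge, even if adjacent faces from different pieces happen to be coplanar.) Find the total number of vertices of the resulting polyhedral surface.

A 14-gonal pyramid: V=15, E=28, F=15.
Attach a triangular antiprism (V=6, E=12, F=8) along a 3-gon: merge 3 vertices and 3 edges, delete both glued faces → V=18, E=37, F=21.
Check: V − E + F = 18 − 37 + 21 = 2.

18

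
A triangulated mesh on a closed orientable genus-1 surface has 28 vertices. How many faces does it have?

56

χ = 2 − 2·1 = 0, and every face is a triangle so 3F = 2E.
V − E + F = 0 with E = 3F/2 gives 28 − (3/2 − 1)·F = 0, so F = 56 and E = 84.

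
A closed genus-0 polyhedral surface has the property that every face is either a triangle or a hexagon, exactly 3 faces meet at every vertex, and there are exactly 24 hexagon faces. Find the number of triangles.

Let x be the number of triangles; then F = 24 + x.
Edge–face incidences: 2E = 6·24 + 3·x = 144 + 3x.
Every vertex has degree 3, so 3V = 2E.
Euler: V − E + F = 2 ⇒ (2E)/3 − E + (24 + x) = 2.
Multiply by 6: 2·(2E) − 3·(2E) + 6·(24 + x) = 12, i.e. 144 + 6x − (144 + 3x) = 12.
Collecting terms: 3x = 12, so x = 4.
Then 2E = 144 + 3·4 = 156, so E = 78, V = 2E/3 = 52, F = 24 + 4 = 28.

4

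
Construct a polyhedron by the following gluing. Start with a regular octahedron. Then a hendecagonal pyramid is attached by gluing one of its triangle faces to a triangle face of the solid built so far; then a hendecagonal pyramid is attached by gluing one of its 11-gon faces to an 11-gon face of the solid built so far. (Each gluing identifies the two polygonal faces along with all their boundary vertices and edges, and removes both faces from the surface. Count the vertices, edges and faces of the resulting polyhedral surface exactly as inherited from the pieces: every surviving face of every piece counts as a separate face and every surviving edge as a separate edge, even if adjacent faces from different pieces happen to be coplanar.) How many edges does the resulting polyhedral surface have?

A regular octahedron: V=6, E=12, F=8.
Attach a hendecagonal pyramid (V=12, E=22, F=12) along a 3-gon: merge 3 vertices and 3 edges, delete both glued faces → V=15, E=31, F=18.
Attach a hendecagonal pyramid (V=12, E=22, F=12) along an 11-gon: merge 11 vertices and 11 edges, delete both glued faces → V=16, E=42, F=28.
Check: V − E + F = 16 − 42 + 28 = 2.

42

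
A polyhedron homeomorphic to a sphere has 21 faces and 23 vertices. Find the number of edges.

42

Here V − E + F = 2.
E = V + F − (2) = 23 + 21 − (2) = 42.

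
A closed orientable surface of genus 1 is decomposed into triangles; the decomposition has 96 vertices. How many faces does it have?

192

χ = 2 − 2·1 = 0, and every face is a triangle so 3F = 2E.
V − E + F = 0 with E = 3F/2 gives 96 − (3/2 − 1)·F = 0, so F = 192 and E = 288.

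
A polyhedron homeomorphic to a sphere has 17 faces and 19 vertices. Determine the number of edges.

34

Here V − E + F = 2.
E = V + F − (2) = 19 + 17 − (2) = 34.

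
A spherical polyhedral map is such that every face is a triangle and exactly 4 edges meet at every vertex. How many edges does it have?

12

Each face has 3 edges and each edge borders two faces, so 2E = 3F.
Each vertex has degree 4, so 4V = 2E and hence V = 3F/4.
Euler: V − E + F = 2 ⇒ (3F/4) − (3F/2) + F = 2.
Multiply by 8: (6 − 12 + 8)F = 16, i.e. 2F = 16.
So F = 8, E = 3·8/2 = 12, V = 3·8/4 = 6.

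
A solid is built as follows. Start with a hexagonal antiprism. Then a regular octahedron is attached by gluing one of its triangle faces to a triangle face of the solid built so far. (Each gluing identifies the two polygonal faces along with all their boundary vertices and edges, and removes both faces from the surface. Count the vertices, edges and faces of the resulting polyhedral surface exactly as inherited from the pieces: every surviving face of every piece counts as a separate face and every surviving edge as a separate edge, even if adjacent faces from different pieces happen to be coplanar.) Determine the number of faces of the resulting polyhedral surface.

20

A hexagonal antiprism: V=12, E=24, F=14.
Attach a regular octahedron (V=6, E=12, F=8) along a 3-gon: merge 3 vertices and 3 edges, delete both glued faces → V=15, E=33, F=20.
Check: V − E + F = 15 − 33 + 20 = 2.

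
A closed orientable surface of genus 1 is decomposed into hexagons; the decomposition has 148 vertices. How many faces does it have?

χ = 2 − 2·1 = 0, and every face is a hexagon so 6F = 2E.
V − E + F = 0 with E = 6F/2 gives 148 − (6/2 − 1)·F = 0, so F = 74 and E = 222.

74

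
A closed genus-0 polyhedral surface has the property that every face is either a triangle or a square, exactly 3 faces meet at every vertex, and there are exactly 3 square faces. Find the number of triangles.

Let x be the number of triangles; then F = 3 + x.
Edge–face incidences: 2E = 4·3 + 3·x = 12 + 3x.
Every vertex has degree 3, so 3V = 2E.
Euler: V − E + F = 2 ⇒ (2E)/3 − E + (3 + x) = 2.
Multiply by 6: 2·(2E) − 3·(2E) + 6·(3 + x) = 12, i.e. 18 + 6x − (12 + 3x) = 12.
Collecting terms: 3x + 6 = 12, so 3x = 6, so x = 2.
Then 2E = 12 + 3·2 = 18, so E = 9, V = 2E/3 = 6, F = 3 + 2 = 5.

2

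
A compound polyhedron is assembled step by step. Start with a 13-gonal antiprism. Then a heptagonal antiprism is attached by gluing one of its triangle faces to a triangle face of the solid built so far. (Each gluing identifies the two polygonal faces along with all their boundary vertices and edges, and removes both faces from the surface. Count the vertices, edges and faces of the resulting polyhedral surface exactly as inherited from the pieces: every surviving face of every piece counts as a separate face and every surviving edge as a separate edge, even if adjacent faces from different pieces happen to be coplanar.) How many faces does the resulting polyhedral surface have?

A 13-gonal antiprism: V=26, E=52, F=28.
Attach a heptagonal antiprism (V=14, E=28, F=16) along a 3-gon: merge 3 vertices and 3 edges, delete both glued faces → V=37, E=77, F=42.
Check: V − E + F = 37 − 77 + 42 = 2.

42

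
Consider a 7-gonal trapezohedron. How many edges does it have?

28

The n-trapezohedron (dual of the n-antiprism) has V = 2·7 + 2 = 16, E = 4·7 = 28, F = 2·7 = 14.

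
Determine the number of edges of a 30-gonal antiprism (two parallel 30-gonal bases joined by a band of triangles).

120

An antiprism on an n-gon has two n-gon caps and 2n triangles: V = 2·30 = 60, E = 4·30 = 120, F = 2·30 + 2 = 62.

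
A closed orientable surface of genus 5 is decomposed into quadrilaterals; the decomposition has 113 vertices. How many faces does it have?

χ = 2 − 2·5 = -8, and every face is a square so 4F = 2E.
V − E + F = -8 with E = 4F/2 gives 113 − (4/2 − 1)·F = -8, so F = 121 and E = 242.

121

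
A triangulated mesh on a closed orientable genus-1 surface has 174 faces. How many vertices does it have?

87

χ = 2 − 2·1 = 0, and every face is a triangle so 3F = 2E.
E = 3·174/2 = 261. Then V = 0 + E − F = 0 + 261 − 174 = 87.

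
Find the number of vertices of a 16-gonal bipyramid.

A bipyramid over an n-gon has 2n triangular faces and n + 2 vertices: V = 16 + 2 = 18, E = 3·16 = 48, F = 2·16 = 32.

18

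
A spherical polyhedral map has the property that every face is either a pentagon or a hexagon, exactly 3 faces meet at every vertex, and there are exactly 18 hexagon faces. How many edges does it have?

84

Let x be the number of pentagons; then F = 18 + x.
Edge–face incidences: 2E = 6·18 + 5·x = 108 + 5x.
Every vertex has degree 3, so 3V = 2E.
Euler: V − E + F = 2 ⇒ (2E)/3 − E + (18 + x) = 2.
Multiply by 6: 2·(2E) − 3·(2E) + 6·(18 + x) = 12, i.e. 108 + 6x − (108 + 5x) = 12.
Collecting terms: x = 12.
Then 2E = 108 + 5·12 = 168, so E = 84, V = 2E/3 = 56, F = 18 + 12 = 30.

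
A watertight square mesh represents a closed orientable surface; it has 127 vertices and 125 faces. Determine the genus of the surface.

Every face is a square, so 2E = 4·125 = 500, giving E = 250.
χ = V − E + F = 127 − 250 + 125 = 2.
For a closed orientable surface χ = 2 − 2g, so g = (2 − (2))/2 = 0.

0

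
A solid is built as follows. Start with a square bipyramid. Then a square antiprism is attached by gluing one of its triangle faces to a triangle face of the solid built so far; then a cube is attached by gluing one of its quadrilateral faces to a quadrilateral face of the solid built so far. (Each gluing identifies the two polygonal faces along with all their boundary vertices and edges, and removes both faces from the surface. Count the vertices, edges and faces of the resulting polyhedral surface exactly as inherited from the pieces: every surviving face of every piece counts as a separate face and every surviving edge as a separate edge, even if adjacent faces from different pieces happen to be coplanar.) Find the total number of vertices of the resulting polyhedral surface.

A square bipyramid: V=6, E=12, F=8.
Attach a square antiprism (V=8, E=16, F=10) along a 3-gon: merge 3 vertices and 3 edges, delete both glued faces → V=11, E=25, F=16.
Attach a cube (V=8, E=12, F=6) along a 4-gon: merge 4 vertices and 4 edges, delete both glued faces → V=15, E=33, F=20.
Check: V − E + F = 15 − 33 + 20 = 2.

15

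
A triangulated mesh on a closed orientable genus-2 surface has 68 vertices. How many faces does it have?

χ = 2 − 2·2 = -2, and every face is a triangle so 3F = 2E.
V − E + F = -2 with E = 3F/2 gives 68 − (3/2 − 1)·F = -2, so F = 140 and E = 210.

140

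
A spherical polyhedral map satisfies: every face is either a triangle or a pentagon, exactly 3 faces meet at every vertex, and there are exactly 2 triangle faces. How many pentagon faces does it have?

6

Let x be the number of pentagons; then F = 2 + x.
Edge–face incidences: 2E = 3·2 + 5·x = 6 + 5x.
Every vertex has degree 3, so 3V = 2E.
Euler: V − E + F = 2 ⇒ (2E)/3 − E + (2 + x) = 2.
Multiply by 6: 2·(2E) − 3·(2E) + 6·(2 + x) = 12, i.e. 12 + 6x − (6 + 5x) = 12.
Collecting terms: x + 6 = 12, so x = 6.
Then 2E = 6 + 5·6 = 36, so E = 18, V = 2E/3 = 12, F = 2 + 6 = 8.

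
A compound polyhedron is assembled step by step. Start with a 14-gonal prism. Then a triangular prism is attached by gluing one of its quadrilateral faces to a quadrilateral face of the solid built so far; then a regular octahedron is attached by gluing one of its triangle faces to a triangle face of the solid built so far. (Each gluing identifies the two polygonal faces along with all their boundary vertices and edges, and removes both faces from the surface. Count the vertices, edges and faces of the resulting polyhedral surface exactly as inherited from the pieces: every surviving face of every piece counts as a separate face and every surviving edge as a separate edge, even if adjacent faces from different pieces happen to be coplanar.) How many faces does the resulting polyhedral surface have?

25

A 14-gonal prism: V=28, E=42, F=16.
Attach a triangular prism (V=6, E=9, F=5) along a 4-gon: merge 4 vertices and 4 edges, delete both glued faces → V=30, E=47, F=19.
Attach a regular octahedron (V=6, E=12, F=8) along a 3-gon: merge 3 vertices and 3 edges, delete both glued faces → V=33, E=56, F=25.
Check: V − E + F = 33 − 56 + 25 = 2.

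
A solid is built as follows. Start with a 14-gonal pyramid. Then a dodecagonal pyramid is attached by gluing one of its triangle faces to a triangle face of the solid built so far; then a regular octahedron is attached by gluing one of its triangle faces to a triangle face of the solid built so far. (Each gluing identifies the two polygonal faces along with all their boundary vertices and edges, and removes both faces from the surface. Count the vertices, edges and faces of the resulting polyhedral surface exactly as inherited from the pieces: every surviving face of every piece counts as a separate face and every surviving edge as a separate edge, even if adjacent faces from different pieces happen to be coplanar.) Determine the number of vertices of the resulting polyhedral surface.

28

A 14-gonal pyramid: V=15, E=28, F=15.
Attach a dodecagonal pyramid (V=13, E=24, F=13) along a 3-gon: merge 3 vertices and 3 edges, delete both glued faces → V=25, E=49, F=26.
Attach a regular octahedron (V=6, E=12, F=8) along a 3-gon: merge 3 vertices and 3 edges, delete both glued faces → V=28, E=58, F=32.
Check: V − E + F = 28 − 58 + 32 = 2.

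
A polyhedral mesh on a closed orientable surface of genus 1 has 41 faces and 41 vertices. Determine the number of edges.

For a closed orientable surface of genus 1, χ = 2 − 2·1 = 0.
E = V + F − (0) = 41 + 41 − (0) = 82.

82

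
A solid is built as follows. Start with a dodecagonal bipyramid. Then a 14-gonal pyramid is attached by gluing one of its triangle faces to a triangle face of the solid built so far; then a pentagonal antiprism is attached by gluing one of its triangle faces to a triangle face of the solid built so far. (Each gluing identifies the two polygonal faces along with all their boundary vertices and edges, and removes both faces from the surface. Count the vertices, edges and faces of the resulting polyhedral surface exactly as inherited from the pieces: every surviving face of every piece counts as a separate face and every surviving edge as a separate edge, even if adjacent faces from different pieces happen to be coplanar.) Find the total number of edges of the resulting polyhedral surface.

A dodecagonal bipyramid: V=14, E=36, F=24.
Attach a 14-gonal pyramid (V=15, E=28, F=15) along a 3-gon: merge 3 vertices and 3 edges, delete both glued faces → V=26, E=61, F=37.
Attach a pentagonal antiprism (V=10, E=20, F=12) along a 3-gon: merge 3 vertices and 3 edges, delete both glued faces → V=33, E=78, F=47.
Check: V − E + F = 33 − 78 + 47 = 2.

78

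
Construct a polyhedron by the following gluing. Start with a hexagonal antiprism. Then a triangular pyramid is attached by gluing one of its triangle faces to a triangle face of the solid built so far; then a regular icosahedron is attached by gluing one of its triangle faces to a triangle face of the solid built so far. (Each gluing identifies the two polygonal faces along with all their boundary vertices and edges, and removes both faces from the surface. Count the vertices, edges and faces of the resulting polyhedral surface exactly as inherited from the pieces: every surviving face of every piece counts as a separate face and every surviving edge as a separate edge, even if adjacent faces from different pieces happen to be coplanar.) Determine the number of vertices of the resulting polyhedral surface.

22

A hexagonal antiprism: V=12, E=24, F=14.
Attach a triangular pyramid (V=4, E=6, F=4) along a 3-gon: merge 3 vertices and 3 edges, delete both glued faces → V=13, E=27, F=16.
Attach a regular icosahedron (V=12, E=30, F=20) along a 3-gon: merge 3 vertices and 3 edges, delete both glued faces → V=22, E=54, F=34.
Check: V − E + F = 22 − 54 + 34 = 2.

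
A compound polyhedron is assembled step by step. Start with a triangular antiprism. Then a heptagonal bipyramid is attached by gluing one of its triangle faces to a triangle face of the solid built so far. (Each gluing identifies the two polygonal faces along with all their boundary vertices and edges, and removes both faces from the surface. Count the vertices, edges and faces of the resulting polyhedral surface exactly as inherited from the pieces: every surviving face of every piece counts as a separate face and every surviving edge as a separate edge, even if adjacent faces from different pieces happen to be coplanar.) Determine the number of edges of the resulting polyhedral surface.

A triangular antiprism: V=6, E=12, F=8.
Attach a heptagonal bipyramid (V=9, E=21, F=14) along a 3-gon: merge 3 vertices and 3 edges, delete both glued faces → V=12, E=30, F=20.
Check: V − E + F = 12 − 30 + 20 = 2.

30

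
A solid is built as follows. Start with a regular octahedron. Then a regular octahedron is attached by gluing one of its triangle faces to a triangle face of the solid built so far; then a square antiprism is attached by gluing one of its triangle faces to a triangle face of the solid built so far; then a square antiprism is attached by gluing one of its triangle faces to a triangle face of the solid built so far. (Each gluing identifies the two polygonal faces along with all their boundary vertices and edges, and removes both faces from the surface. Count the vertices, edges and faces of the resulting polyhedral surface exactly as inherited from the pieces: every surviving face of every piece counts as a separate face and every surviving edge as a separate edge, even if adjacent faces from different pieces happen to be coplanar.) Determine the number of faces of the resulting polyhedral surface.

30

A regular octahedron: V=6, E=12, F=8.
Attach a regular octahedron (V=6, E=12, F=8) along a 3-gon: merge 3 vertices and 3 edges, delete both glued faces → V=9, E=21, F=14.
Attach a square antiprism (V=8, E=16, F=10) along a 3-gon: merge 3 vertices and 3 edges, delete both glued faces → V=14, E=34, F=22.
Attach a square antiprism (V=8, E=16, F=10) along a 3-gon: merge 3 vertices and 3 edges, delete both glued faces → V=19, E=47, F=30.
Check: V − E + F = 19 − 47 + 30 = 2.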